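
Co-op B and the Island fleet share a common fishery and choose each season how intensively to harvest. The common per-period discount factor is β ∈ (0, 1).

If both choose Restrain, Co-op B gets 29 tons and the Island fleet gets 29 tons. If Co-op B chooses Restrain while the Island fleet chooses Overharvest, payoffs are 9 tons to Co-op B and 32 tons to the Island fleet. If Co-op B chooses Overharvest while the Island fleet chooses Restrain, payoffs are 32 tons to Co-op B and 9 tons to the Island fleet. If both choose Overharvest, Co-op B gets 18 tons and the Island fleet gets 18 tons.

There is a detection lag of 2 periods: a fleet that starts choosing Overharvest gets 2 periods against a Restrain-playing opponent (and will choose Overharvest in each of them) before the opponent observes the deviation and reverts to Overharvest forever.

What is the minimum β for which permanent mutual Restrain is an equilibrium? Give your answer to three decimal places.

A deviator earns 32 for 2 periods, then 18 forever; cooperating earns 29 forever. Multiplying the IC by (1−β):
29 ≥ 32(1−β^2) + 18β^2, so 14·β^2 ≥ 3 and β^2 ≥ 3/14.
β ≥ (3/14)^(1/2) ≈ 0.463.

0.463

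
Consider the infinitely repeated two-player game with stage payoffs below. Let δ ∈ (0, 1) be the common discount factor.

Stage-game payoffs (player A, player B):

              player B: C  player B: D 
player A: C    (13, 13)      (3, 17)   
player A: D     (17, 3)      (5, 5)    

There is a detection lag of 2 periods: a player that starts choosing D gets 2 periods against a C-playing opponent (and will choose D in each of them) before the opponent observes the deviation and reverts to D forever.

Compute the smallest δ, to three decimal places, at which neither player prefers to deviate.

The best deviation is to choose D for all 2 undetected periods, earning 17 each, then 5 forever once detected.
Deviation value: 17(1−δ^2)/(1−δ) + 5δ^2/(1−δ); cooperation value: 13/(1−δ).
IC: 13 ≥ 17(1−δ^2) + 5δ^2 = 17 − 12δ^2.
So δ^2 ≥ 4/12 = 1/3, giving δ ≥ (1/3)^(1/2) ≈ 0.577.

0.577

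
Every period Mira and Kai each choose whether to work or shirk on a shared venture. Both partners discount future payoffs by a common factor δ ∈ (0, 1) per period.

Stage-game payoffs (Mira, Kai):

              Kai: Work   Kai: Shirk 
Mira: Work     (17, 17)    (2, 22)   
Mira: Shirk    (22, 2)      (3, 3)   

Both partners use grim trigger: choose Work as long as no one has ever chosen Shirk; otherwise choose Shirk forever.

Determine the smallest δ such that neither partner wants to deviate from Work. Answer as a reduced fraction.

5/19

Cooperation forever yields 17 each period: 17/(1−δ).
Deviating yields 22 once, then 3 forever: 22 + 3δ/(1−δ).
No profitable deviation requires 17/(1−δ) ≥ 22 + 3δ/(1−δ).
Multiplying by (1−δ): 17 ≥ 22(1−δ) + 3δ = 22 − 19δ.
So 19δ ≥ 5, i.e. δ ≥ 5/19.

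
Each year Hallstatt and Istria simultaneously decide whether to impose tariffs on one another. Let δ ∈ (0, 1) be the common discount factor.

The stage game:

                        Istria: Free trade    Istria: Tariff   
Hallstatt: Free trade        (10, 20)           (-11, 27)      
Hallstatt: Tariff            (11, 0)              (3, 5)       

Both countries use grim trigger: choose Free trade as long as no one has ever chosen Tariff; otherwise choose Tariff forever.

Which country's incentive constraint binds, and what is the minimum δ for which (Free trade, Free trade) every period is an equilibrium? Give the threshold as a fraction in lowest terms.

Istria; δ ≥ 7/22

Hallstatt: cooperation gives 10 each period; deviation gives 11 once then 3 forever.
  10/(1−δ) ≥ 11 + 3δ/(1−δ) ⇒ δ ≥ 1/8.
Istria: cooperation gives 20 each period; deviation gives 27 once then 5 forever.
  δ ≥ 7/22.
Both must hold, so the binding constraint is Istria's: δ ≥ 7/22.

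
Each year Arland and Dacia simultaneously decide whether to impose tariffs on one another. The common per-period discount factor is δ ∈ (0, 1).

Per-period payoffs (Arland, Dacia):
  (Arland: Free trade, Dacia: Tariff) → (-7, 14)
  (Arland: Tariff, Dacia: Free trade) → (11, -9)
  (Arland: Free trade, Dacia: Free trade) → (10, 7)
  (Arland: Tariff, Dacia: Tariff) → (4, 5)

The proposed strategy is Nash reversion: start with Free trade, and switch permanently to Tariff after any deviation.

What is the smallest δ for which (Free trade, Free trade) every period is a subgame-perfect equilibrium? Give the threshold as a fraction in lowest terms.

7/9

For Arland: deviation gain 11−10 = 1, per-period punishment loss 10−4 = 6. IC gives δ ≥ 1/7.
For Dacia: gain 7, loss 2 per period, so δ ≥ 7/9.
The tighter constraint is Dacia's, so cooperation needs δ ≥ 7/9.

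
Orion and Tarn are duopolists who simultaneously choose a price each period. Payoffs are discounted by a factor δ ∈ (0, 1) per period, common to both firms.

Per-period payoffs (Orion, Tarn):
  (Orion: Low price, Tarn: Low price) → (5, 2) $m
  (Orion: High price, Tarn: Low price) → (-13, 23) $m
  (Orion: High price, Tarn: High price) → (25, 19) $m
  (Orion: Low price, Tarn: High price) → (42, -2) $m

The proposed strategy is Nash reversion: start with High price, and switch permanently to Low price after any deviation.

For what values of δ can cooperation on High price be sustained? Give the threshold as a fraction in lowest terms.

17/37

For Orion: deviation gain 42−25 = 17, per-period punishment loss 25−5 = 20. IC gives δ ≥ 17/37.
For Tarn: gain 4, loss 17 per period, so δ ≥ 4/21.
The tighter constraint is Orion's, so cooperation needs δ ≥ 17/37.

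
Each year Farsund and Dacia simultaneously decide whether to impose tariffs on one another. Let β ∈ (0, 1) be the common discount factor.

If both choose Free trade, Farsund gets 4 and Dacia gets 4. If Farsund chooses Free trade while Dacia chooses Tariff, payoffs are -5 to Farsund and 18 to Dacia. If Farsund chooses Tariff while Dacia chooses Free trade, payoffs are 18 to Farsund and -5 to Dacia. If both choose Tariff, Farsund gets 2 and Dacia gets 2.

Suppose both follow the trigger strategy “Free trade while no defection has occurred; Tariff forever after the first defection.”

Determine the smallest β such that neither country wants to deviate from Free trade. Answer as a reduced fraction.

7/8

4/(1−β) ≥ 18 + 2β/(1−β)
4 ≥ 18 − 16β
β ≥ 14/16 = 7/8.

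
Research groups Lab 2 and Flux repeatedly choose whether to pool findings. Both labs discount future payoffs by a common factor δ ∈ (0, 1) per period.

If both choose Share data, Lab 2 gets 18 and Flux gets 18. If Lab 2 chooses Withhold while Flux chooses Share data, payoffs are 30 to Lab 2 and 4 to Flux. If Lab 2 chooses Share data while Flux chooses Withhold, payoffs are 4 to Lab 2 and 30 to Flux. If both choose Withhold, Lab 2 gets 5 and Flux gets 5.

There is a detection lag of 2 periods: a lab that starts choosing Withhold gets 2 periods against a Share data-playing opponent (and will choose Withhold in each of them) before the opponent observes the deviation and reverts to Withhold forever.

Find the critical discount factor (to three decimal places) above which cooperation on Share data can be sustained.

0.693

The best deviation is to choose Withhold for all 2 undetected periods, earning 30 each, then 5 forever once detected.
Deviation value: 30(1−δ^2)/(1−δ) + 5δ^2/(1−δ); cooperation value: 18/(1−δ).
IC: 18 ≥ 30(1−δ^2) + 5δ^2 = 30 − 25δ^2.
So δ^2 ≥ 12/25, giving δ ≥ (12/25)^(1/2) ≈ 0.693.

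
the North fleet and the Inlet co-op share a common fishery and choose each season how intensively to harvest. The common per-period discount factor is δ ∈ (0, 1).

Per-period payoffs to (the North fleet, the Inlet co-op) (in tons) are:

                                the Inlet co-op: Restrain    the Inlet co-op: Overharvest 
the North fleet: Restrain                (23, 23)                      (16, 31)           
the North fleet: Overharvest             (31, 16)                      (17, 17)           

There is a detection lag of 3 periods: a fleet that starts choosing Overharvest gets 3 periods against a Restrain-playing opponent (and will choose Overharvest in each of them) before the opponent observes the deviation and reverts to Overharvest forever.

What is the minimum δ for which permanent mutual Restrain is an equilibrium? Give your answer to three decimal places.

0.830

The best deviation is to choose Overharvest for all 3 undetected periods, earning 31 each, then 17 forever once detected.
Deviation value: 31(1−δ^3)/(1−δ) + 17δ^3/(1−δ); cooperation value: 23/(1−δ).
IC: 23 ≥ 31(1−δ^3) + 17δ^3 = 31 − 14δ^3.
So δ^3 ≥ 8/14 = 4/7, giving δ ≥ (4/7)^(1/3) ≈ 0.830.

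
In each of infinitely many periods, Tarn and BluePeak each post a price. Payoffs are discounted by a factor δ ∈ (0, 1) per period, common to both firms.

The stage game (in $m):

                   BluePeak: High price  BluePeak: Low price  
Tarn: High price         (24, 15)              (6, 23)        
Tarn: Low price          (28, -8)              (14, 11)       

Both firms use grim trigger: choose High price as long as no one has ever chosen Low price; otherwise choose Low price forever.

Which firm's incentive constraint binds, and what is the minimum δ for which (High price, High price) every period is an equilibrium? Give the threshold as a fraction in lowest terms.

BluePeak; δ ≥ 2/3

Tarn: cooperation gives 24 each period; deviation gives 28 once then 14 forever.
  24/(1−δ) ≥ 28 + 14δ/(1−δ) ⇒ δ ≥ 4/14 = 2/7.
BluePeak: cooperation gives 15 each period; deviation gives 23 once then 11 forever.
  δ ≥ 8/12 = 2/3.
Both must hold, so the binding constraint is BluePeak's: δ ≥ 2/3.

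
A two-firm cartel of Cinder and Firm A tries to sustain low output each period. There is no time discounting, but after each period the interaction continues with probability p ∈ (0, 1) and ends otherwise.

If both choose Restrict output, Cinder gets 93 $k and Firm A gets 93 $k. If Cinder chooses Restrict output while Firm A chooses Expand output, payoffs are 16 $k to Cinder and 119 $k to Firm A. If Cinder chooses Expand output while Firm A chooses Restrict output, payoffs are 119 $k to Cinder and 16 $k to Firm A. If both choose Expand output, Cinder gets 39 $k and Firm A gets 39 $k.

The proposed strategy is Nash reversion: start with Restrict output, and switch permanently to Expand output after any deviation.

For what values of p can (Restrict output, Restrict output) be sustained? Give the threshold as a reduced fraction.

13/40

Expected cooperation value is 93 + p·93 + p²·93 + … = 93/(1−p); deviation gives 119 + p·39/(1−p).
93 ≥ 119(1−p) + 39p ⇒ 80p ≥ 26 ⇒ p ≥ 26/80 = 13/40.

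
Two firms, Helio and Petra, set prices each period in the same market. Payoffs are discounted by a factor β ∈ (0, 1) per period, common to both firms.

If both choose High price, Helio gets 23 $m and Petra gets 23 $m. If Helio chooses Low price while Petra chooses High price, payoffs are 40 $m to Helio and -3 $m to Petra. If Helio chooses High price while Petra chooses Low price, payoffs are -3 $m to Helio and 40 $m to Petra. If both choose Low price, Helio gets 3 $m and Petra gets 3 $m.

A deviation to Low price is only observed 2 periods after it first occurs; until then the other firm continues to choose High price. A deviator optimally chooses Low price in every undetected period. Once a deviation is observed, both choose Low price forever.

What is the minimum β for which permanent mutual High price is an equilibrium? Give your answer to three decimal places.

A deviator earns 40 for 2 periods, then 3 forever; cooperating earns 23 forever. Multiplying the IC by (1−β):
23 ≥ 40(1−β^2) + 3β^2, so 37·β^2 ≥ 17 and β^2 ≥ 17/37.
β ≥ (17/37)^(1/2) ≈ 0.678.

0.678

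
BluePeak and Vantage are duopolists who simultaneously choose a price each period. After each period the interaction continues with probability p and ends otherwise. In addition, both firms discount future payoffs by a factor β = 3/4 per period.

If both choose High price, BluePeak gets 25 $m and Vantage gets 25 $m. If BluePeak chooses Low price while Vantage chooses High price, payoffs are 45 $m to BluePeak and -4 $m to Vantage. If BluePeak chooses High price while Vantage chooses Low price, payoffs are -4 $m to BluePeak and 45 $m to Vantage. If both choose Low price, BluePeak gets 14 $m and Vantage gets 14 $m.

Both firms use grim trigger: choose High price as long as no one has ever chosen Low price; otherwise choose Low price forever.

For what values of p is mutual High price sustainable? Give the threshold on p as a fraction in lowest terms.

With continuation probability p and discount β, the effective per-period discount factor is βp.
Grim-trigger IC: βp ≥ (45−25)/(45−14) = 20/31.
So p ≥ (20/31)/(3/4) = 80/93.

80/93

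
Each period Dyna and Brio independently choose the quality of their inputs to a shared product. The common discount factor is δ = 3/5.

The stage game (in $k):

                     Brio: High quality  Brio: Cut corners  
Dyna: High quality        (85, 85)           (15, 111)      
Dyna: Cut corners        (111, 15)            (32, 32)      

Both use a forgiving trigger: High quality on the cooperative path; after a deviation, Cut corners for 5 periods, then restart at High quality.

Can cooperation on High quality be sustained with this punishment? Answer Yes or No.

Yes

A one-shot deviation gives 111 now, then 32 for 5 periods, then back to 85.
Gain from deviating: (111−85) today; loss: (85−32) in each of the next 5 periods.
No-deviation condition: (85−32)(δ+…+δ^5) ≥ 111−85, i.e. δ+…+δ^5 ≥ 26/53.
At δ = 3/5: δ+…+δ^5 = 1.3834 ≥ 0.4906.
So cooperation is sustainable.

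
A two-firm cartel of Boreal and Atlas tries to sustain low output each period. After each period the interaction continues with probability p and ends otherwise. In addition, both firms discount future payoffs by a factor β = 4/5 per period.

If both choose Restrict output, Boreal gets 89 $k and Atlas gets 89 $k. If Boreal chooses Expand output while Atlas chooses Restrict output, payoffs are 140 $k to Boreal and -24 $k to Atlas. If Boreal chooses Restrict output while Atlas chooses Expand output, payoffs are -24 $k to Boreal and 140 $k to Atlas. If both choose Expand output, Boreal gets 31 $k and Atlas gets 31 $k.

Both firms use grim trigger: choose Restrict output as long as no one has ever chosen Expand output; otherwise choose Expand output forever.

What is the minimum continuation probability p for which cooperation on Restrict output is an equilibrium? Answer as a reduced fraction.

With continuation probability p and discount β, the effective per-period discount factor is βp.
Grim-trigger IC: βp ≥ (140−89)/(140−31) = 51/109.
So p ≥ (51/109)/(4/5) = 255/436.

255/436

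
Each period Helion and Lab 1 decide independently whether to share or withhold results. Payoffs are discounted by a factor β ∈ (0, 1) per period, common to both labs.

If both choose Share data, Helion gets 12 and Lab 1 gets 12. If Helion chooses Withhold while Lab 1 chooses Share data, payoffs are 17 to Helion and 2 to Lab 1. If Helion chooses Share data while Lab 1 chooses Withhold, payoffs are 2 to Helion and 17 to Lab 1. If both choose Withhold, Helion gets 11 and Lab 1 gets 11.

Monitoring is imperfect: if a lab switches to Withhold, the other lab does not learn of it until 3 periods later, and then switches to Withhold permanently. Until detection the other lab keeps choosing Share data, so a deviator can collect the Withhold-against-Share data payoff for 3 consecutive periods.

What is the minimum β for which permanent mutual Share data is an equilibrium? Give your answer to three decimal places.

0.941

The best deviation is to choose Withhold for all 3 undetected periods, earning 17 each, then 11 forever once detected.
Deviation value: 17(1−β^3)/(1−β) + 11β^3/(1−β); cooperation value: 12/(1−β).
IC: 12 ≥ 17(1−β^3) + 11β^3 = 17 − 6β^3.
So β^3 ≥ 5/6, giving β ≥ (5/6)^(1/3) ≈ 0.941.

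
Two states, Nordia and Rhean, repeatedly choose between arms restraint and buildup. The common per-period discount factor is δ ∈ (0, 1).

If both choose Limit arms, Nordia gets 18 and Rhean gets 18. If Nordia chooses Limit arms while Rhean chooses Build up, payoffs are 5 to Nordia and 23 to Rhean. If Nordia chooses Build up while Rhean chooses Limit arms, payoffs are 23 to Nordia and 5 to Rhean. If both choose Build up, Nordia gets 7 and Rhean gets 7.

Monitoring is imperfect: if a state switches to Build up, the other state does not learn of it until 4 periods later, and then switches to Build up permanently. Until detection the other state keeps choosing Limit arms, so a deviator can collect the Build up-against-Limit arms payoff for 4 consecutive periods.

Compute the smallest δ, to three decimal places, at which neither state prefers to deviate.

0.748

The best deviation is to choose Build up for all 4 undetected periods, earning 23 each, then 7 forever once detected.
Deviation value: 23(1−δ^4)/(1−δ) + 7δ^4/(1−δ); cooperation value: 18/(1−δ).
IC: 18 ≥ 23(1−δ^4) + 7δ^4 = 23 − 16δ^4.
So δ^4 ≥ 5/16, giving δ ≥ (5/16)^(1/4) ≈ 0.748.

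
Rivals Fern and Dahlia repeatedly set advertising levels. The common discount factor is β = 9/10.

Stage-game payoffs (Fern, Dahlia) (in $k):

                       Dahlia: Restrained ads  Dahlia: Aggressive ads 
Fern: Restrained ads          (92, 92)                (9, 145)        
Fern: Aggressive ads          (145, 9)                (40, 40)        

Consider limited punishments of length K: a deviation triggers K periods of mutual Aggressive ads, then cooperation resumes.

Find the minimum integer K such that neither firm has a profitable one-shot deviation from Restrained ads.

2

Need Σ_{k=1}^{K} β^k ≥ (145−92)/(92−40) = 1.0192 at β = 9/10.
At K = 1 the sum is 0.9000 < 1.0192; at K = 2 it is 1.7100 ≥ 1.0192.
So the minimum punishment length is K = 2.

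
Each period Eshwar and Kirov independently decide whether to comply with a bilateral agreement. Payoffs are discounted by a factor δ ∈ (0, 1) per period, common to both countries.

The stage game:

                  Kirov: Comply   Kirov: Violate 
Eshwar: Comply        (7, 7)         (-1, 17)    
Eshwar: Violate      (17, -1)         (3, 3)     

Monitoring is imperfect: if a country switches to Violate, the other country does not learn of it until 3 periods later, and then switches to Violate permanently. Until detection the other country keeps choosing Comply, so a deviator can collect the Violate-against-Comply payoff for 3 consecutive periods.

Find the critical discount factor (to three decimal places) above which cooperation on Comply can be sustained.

A deviator earns 17 for 3 periods, then 3 forever; cooperating earns 7 forever. Multiplying the IC by (1−δ):
7 ≥ 17(1−δ^3) + 3δ^3, so 14·δ^3 ≥ 10 and δ^3 ≥ 5/7.
δ ≥ (5/7)^(1/3) ≈ 0.894.

0.894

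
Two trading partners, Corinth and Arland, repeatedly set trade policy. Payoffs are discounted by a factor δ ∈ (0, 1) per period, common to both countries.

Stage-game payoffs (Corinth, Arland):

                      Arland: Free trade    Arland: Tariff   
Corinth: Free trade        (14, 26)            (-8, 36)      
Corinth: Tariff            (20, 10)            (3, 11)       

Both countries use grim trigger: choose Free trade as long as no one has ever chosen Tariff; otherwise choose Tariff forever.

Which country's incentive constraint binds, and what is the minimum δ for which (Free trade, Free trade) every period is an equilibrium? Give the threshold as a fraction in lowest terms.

Corinth's threshold: (20−14)/(20−3) = 6/17.
Arland's threshold: (36−26)/(36−11) = 2/5.
6/17 < 2/5, so Arland binds and δ* = 2/5.

Arland; δ ≥ 2/5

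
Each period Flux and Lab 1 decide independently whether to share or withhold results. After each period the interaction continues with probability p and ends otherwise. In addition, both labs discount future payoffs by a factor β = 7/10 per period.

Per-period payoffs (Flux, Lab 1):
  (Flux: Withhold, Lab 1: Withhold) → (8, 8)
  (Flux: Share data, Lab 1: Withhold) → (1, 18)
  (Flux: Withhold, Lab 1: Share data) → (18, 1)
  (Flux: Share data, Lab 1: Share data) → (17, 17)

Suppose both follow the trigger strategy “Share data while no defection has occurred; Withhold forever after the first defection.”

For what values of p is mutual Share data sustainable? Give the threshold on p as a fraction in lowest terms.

1/7

With continuation probability p and discount β, the effective per-period discount factor is βp.
Grim-trigger IC: βp ≥ (18−17)/(18−8) = 1/10.
So p ≥ (1/10)/(7/10) = 1/7.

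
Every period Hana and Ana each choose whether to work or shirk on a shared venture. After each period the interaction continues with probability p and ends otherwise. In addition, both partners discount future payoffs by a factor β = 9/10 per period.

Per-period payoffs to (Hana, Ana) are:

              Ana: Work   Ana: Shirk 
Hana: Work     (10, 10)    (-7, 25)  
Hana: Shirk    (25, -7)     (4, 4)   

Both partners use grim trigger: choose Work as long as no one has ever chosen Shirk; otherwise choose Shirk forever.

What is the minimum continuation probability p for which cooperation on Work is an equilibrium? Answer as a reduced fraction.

With continuation probability p and discount β, the effective per-period discount factor is βp.
Grim-trigger IC: βp ≥ (25−10)/(25−4) = 5/7.
So p ≥ (5/7)/(9/10) = 50/63.

50/63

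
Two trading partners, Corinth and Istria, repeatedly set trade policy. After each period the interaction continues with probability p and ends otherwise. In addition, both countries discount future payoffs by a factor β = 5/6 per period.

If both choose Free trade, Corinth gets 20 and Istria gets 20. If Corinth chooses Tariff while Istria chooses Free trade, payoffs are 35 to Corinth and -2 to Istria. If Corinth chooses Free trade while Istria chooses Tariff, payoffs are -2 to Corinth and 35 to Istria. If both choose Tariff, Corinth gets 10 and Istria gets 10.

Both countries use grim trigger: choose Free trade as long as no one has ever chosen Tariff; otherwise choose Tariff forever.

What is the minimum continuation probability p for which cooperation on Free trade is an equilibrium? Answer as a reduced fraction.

18/25

Expected continuation weight on next period's payoff is β·p = 5/6·p, which plays the role of the discount factor.
Cooperation requires 5/6·p ≥ (35−20)/(35−10) = 3/5, hence p ≥ 18/25.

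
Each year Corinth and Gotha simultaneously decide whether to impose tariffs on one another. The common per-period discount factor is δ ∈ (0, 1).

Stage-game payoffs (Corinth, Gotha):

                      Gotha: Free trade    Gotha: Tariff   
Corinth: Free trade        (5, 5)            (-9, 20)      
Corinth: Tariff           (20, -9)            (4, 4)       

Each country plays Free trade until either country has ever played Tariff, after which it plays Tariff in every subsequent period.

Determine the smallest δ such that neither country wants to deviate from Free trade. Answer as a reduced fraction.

5/(1−δ) ≥ 20 + 4δ/(1−δ)
5 ≥ 20 − 16δ
δ ≥ 15/16.

15/16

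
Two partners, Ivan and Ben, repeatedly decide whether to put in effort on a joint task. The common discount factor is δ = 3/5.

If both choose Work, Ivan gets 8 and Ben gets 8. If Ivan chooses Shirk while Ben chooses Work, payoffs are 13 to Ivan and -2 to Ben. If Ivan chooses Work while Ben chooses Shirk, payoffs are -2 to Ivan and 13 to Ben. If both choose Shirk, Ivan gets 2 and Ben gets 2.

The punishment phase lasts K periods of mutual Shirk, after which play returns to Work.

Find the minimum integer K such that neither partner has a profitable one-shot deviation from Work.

IC: δ(1−δ^K)/(1−δ) ≥ (13−8)/(8−2) = 5/6.
With δ = 3/5: need 1 − δ^K ≥ 5/6·(1−3/5)/(3/5), i.e. δ^K ≤ 0.4444.
Since (3/5)^1 = 0.6000 and (3/5)^2 = 0.3600, the smallest such K is 2.

2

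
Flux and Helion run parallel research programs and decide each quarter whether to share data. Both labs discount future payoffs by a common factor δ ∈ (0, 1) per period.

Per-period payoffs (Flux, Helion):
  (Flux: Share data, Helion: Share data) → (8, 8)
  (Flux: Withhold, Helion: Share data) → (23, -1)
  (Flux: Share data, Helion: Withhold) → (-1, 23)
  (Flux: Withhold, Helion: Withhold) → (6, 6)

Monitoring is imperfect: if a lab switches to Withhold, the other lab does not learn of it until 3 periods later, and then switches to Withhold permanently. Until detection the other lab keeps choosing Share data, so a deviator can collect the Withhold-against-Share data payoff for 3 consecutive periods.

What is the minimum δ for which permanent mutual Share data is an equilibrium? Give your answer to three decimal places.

The best deviation is to choose Withhold for all 3 undetected periods, earning 23 each, then 6 forever once detected.
Deviation value: 23(1−δ^3)/(1−δ) + 6δ^3/(1−δ); cooperation value: 8/(1−δ).
IC: 8 ≥ 23(1−δ^3) + 6δ^3 = 23 − 17δ^3.
So δ^3 ≥ 15/17, giving δ ≥ (15/17)^(1/3) ≈ 0.959.

0.959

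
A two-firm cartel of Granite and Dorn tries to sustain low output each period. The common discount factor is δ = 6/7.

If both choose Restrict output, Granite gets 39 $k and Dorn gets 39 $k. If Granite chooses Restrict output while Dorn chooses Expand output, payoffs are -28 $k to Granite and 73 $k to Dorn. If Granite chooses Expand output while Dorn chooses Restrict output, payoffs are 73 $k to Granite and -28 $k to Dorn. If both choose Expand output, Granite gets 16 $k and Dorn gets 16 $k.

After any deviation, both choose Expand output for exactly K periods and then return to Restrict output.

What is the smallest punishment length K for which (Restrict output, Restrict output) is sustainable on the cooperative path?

IC: δ(1−δ^K)/(1−δ) ≥ (73−39)/(39−16) = 34/23.
With δ = 6/7: need 1 − δ^K ≥ 34/23·(1−6/7)/(6/7), i.e. δ^K ≤ 0.7536.
Since (6/7)^1 = 0.8571 and (6/7)^2 = 0.7347, the smallest such K is 2.

2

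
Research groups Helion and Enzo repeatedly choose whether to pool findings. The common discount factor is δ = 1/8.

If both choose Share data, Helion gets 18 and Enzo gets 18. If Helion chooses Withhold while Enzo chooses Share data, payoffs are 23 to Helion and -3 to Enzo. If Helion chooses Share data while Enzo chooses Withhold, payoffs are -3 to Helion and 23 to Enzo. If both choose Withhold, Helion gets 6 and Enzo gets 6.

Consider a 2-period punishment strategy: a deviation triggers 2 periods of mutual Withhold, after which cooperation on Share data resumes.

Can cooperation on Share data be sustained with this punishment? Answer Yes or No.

A one-shot deviation gives 23 now, then 6 for 2 periods, then back to 18.
Gain from deviating: (23−18) today; loss: (18−6) in each of the next 2 periods.
No-deviation condition: (18−6)(δ+…+δ^2) ≥ 23−18, i.e. δ+…+δ^2 ≥ 5/12.
At δ = 1/8: δ+…+δ^2 = 0.1406 < 0.4167.
So cooperation is not sustainable.

No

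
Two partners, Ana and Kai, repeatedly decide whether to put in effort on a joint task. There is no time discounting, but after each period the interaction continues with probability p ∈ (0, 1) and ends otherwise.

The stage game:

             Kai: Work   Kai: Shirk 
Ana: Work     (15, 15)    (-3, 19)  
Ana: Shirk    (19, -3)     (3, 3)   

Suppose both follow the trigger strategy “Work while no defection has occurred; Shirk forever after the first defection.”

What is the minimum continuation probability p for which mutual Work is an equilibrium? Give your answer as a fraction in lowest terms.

With no time discounting, the continuation probability p plays the role of the discount factor.
Grim-trigger IC: 15/(1−p) ≥ 19 + 3p/(1−p) ⇒ p ≥ (19−15)/(19−3) = 1/4.

1/4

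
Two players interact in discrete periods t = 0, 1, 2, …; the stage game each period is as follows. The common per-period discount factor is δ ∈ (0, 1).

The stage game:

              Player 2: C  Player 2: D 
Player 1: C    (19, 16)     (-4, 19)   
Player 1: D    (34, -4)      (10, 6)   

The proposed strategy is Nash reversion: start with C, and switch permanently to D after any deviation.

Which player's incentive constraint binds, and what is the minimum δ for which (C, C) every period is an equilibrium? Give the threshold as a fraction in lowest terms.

Player 1's threshold: (34−19)/(34−10) = 5/8.
Player 2's threshold: (19−16)/(19−6) = 3/13.
5/8 > 3/13, so Player 1 binds and δ* = 5/8.

Player 1; δ ≥ 5/8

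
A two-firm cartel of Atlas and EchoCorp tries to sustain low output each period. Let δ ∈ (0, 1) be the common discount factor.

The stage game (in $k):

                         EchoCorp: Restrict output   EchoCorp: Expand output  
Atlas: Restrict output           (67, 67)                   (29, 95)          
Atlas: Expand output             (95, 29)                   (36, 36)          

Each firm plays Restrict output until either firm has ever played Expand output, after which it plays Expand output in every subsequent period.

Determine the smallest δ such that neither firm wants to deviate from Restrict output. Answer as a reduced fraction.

Cooperation forever yields 67 each period: 67/(1−δ).
Deviating yields 95 once, then 36 forever: 95 + 36δ/(1−δ).
No profitable deviation requires 67/(1−δ) ≥ 95 + 36δ/(1−δ).
Multiplying by (1−δ): 67 ≥ 95(1−δ) + 36δ = 95 − 59δ.
So 59δ ≥ 28, i.e. δ ≥ 28/59.

28/59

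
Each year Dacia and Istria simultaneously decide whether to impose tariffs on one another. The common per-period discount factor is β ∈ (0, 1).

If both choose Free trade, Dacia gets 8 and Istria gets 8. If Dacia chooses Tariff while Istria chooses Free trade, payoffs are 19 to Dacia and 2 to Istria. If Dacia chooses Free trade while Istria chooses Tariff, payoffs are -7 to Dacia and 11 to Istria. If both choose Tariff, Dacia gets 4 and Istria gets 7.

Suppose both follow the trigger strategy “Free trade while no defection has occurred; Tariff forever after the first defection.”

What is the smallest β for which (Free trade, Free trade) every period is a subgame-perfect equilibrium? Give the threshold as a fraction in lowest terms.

For Dacia: deviation gain 19−8 = 11, per-period punishment loss 8−4 = 4. IC gives β ≥ 11/15.
For Istria: gain 3, loss 1 per period, so β ≥ 3/4.
The tighter constraint is Istria's, so cooperation needs β ≥ 3/4.

3/4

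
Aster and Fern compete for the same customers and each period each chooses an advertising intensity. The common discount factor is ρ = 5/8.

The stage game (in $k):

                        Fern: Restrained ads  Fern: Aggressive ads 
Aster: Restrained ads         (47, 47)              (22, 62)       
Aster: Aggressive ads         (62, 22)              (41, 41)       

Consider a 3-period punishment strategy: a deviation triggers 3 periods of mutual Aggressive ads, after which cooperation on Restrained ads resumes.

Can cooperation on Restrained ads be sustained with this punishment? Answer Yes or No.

Comparing payoff streams over the 4 periods until play realigns: cooperate → 47(1+ρ+…+ρ^3); deviate → 62 + 41(ρ+…+ρ^3).
Cooperation is sustained iff (47−41)(ρ+…+ρ^3) ≥ 62−47.
ρ+…+ρ^3 = 5/8·(1−(5/8)^3)/(1−5/8) = 1.2598, and (62−47)/(47−41) = 2.5000.
1.2598 < 2.5000, so cooperation is not sustainable.

No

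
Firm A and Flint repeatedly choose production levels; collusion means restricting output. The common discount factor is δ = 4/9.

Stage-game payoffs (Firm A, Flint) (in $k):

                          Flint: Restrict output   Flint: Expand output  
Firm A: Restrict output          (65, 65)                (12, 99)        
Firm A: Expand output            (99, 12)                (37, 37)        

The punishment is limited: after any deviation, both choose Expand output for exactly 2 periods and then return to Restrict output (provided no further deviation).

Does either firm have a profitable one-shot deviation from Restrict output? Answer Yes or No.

Comparing payoff streams over the 3 periods until play realigns: cooperate → 65(1+δ+…+δ^2); deviate → 99 + 37(δ+…+δ^2).
Cooperation is sustained iff (65−37)(δ+…+δ^2) ≥ 99−65.
δ+…+δ^2 = 4/9·(1−(4/9)^2)/(1−4/9) = 0.6420, and (99−65)/(65−37) = 1.2143.
0.6420 < 1.2143, so cooperation is not sustainable.

Yes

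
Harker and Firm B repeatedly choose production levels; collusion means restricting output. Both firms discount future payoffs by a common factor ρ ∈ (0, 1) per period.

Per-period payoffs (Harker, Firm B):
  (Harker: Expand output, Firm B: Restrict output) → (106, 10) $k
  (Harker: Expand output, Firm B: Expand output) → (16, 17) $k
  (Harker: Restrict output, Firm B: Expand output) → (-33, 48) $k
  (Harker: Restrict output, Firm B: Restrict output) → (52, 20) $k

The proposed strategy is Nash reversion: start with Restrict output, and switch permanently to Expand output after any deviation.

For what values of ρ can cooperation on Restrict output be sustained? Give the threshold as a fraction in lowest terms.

Harker: cooperation gives 52 each period; deviation gives 106 once then 16 forever.
  52/(1−ρ) ≥ 106 + 16ρ/(1−ρ) ⇒ ρ ≥ 54/90 = 3/5.
Firm B: cooperation gives 20 each period; deviation gives 48 once then 17 forever.
  ρ ≥ 28/31.
Both must hold, so the binding constraint is Firm B's: ρ ≥ 28/31.

28/31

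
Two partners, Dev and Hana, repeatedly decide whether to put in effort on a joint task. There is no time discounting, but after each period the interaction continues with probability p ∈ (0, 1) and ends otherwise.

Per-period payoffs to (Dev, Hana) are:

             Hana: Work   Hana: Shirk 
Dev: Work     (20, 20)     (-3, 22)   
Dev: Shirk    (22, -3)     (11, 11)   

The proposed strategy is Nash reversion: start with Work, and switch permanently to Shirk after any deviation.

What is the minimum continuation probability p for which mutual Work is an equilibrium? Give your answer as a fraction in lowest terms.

2/11

With no time discounting, the continuation probability p plays the role of the discount factor.
Grim-trigger IC: 20/(1−p) ≥ 22 + 11p/(1−p) ⇒ p ≥ (22−20)/(22−11) = 2/11.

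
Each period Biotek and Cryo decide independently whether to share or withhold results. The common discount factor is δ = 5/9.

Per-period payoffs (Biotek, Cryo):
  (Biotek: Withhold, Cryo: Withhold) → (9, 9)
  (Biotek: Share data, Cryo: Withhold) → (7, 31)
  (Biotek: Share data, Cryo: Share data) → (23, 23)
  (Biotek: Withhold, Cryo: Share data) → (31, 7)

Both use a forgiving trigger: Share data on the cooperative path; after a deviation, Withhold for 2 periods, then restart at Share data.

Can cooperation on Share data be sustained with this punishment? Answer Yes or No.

Yes

A one-shot deviation gives 31 now, then 9 for 2 periods, then back to 23.
Gain from deviating: (31−23) today; loss: (23−9) in each of the next 2 periods.
No-deviation condition: (23−9)(δ+…+δ^2) ≥ 31−23, i.e. δ+…+δ^2 ≥ 4/7.
At δ = 5/9: δ+…+δ^2 = 0.8642 ≥ 0.5714.
So cooperation is sustainable.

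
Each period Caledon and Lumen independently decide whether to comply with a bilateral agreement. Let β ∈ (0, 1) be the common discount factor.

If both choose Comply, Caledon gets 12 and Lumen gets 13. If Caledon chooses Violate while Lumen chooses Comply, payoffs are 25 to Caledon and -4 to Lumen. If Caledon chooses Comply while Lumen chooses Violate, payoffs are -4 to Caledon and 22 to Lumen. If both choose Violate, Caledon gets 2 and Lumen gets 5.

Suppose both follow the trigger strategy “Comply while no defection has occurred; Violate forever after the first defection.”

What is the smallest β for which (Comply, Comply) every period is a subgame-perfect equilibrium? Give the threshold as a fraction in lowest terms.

Caledon's threshold: (25−12)/(25−2) = 13/23.
Lumen's threshold: (22−13)/(22−5) = 9/17.
13/23 > 9/17, so Caledon binds and β* = 13/23.

13/23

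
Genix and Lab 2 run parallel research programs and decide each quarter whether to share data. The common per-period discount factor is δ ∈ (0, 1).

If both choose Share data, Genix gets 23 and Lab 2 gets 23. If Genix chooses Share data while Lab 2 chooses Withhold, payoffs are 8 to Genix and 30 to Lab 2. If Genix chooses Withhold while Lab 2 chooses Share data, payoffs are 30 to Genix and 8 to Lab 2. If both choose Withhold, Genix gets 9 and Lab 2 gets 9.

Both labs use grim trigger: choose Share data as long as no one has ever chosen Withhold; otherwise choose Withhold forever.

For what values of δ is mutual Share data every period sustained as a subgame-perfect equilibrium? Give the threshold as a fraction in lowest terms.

Under grim trigger the critical discount factor is (T−C)/(T−P) with T = 30, C = 23, P = 9.
δ* = (30−23)/(30−9) = 7/21 = 1/3.

1/3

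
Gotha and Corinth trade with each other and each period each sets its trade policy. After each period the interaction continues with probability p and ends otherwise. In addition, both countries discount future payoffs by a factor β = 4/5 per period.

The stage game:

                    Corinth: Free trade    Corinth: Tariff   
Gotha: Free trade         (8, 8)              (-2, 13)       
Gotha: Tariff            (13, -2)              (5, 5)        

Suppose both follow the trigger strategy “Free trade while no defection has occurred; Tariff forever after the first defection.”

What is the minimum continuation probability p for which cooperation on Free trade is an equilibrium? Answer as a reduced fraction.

Expected continuation weight on next period's payoff is β·p = 4/5·p, which plays the role of the discount factor.
Cooperation requires 4/5·p ≥ (13−8)/(13−5) = 5/8, hence p ≥ 25/32.

25/32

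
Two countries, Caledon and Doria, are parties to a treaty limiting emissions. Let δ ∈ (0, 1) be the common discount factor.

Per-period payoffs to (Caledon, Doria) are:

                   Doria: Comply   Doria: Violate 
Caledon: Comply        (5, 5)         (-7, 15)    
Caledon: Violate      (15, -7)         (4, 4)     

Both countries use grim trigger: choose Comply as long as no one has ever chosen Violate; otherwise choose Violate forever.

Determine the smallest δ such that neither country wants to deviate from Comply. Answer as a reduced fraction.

5/(1−δ) ≥ 15 + 4δ/(1−δ)
5 ≥ 15 − 11δ
δ ≥ 10/11.

10/11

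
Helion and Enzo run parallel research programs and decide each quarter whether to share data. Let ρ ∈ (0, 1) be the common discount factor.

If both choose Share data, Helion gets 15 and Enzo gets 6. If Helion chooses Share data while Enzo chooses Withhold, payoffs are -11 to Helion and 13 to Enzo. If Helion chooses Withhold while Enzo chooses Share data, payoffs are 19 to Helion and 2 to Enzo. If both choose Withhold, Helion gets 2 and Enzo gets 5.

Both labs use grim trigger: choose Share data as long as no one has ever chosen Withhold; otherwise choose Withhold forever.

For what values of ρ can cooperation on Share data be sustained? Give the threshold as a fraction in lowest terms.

7/8

For Helion: deviation gain 19−15 = 4, per-period punishment loss 15−2 = 13. IC gives ρ ≥ 4/17.
For Enzo: gain 7, loss 1 per period, so ρ ≥ 7/8.
The tighter constraint is Enzo's, so cooperation needs ρ ≥ 7/8.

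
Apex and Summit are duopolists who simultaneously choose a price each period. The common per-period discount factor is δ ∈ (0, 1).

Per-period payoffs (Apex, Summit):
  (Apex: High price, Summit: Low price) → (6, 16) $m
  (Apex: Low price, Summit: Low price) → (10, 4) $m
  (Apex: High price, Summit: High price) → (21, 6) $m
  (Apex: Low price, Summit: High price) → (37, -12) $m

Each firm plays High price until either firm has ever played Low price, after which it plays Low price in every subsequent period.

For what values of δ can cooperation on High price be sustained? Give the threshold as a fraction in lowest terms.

Apex: cooperation gives 21 each period; deviation gives 37 once then 10 forever.
  21/(1−δ) ≥ 37 + 10δ/(1−δ) ⇒ δ ≥ 16/27.
Summit: cooperation gives 6 each period; deviation gives 16 once then 4 forever.
  δ ≥ 10/12 = 5/6.
Both must hold, so the binding constraint is Summit's: δ ≥ 5/6.

5/6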